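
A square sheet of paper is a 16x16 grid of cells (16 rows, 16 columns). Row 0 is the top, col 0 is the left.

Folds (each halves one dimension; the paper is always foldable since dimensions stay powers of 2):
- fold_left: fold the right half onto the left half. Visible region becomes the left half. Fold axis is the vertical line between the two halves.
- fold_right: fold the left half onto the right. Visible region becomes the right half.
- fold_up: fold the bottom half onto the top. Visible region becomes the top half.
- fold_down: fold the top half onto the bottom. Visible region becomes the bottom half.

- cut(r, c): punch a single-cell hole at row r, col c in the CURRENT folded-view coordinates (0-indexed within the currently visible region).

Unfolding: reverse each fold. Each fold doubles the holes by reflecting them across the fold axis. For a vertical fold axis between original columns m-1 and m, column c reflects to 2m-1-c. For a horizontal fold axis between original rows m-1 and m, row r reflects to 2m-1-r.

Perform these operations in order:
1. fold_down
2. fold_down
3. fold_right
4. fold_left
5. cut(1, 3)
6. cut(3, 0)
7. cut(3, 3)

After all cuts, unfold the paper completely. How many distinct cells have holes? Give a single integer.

Op 1 fold_down: fold axis h@8; visible region now rows[8,16) x cols[0,16) = 8x16
Op 2 fold_down: fold axis h@12; visible region now rows[12,16) x cols[0,16) = 4x16
Op 3 fold_right: fold axis v@8; visible region now rows[12,16) x cols[8,16) = 4x8
Op 4 fold_left: fold axis v@12; visible region now rows[12,16) x cols[8,12) = 4x4
Op 5 cut(1, 3): punch at orig (13,11); cuts so far [(13, 11)]; region rows[12,16) x cols[8,12) = 4x4
Op 6 cut(3, 0): punch at orig (15,8); cuts so far [(13, 11), (15, 8)]; region rows[12,16) x cols[8,12) = 4x4
Op 7 cut(3, 3): punch at orig (15,11); cuts so far [(13, 11), (15, 8), (15, 11)]; region rows[12,16) x cols[8,12) = 4x4
Unfold 1 (reflect across v@12): 6 holes -> [(13, 11), (13, 12), (15, 8), (15, 11), (15, 12), (15, 15)]
Unfold 2 (reflect across v@8): 12 holes -> [(13, 3), (13, 4), (13, 11), (13, 12), (15, 0), (15, 3), (15, 4), (15, 7), (15, 8), (15, 11), (15, 12), (15, 15)]
Unfold 3 (reflect across h@12): 24 holes -> [(8, 0), (8, 3), (8, 4), (8, 7), (8, 8), (8, 11), (8, 12), (8, 15), (10, 3), (10, 4), (10, 11), (10, 12), (13, 3), (13, 4), (13, 11), (13, 12), (15, 0), (15, 3), (15, 4), (15, 7), (15, 8), (15, 11), (15, 12), (15, 15)]
Unfold 4 (reflect across h@8): 48 holes -> [(0, 0), (0, 3), (0, 4), (0, 7), (0, 8), (0, 11), (0, 12), (0, 15), (2, 3), (2, 4), (2, 11), (2, 12), (5, 3), (5, 4), (5, 11), (5, 12), (7, 0), (7, 3), (7, 4), (7, 7), (7, 8), (7, 11), (7, 12), (7, 15), (8, 0), (8, 3), (8, 4), (8, 7), (8, 8), (8, 11), (8, 12), (8, 15), (10, 3), (10, 4), (10, 11), (10, 12), (13, 3), (13, 4), (13, 11), (13, 12), (15, 0), (15, 3), (15, 4), (15, 7), (15, 8), (15, 11), (15, 12), (15, 15)]

Answer: 48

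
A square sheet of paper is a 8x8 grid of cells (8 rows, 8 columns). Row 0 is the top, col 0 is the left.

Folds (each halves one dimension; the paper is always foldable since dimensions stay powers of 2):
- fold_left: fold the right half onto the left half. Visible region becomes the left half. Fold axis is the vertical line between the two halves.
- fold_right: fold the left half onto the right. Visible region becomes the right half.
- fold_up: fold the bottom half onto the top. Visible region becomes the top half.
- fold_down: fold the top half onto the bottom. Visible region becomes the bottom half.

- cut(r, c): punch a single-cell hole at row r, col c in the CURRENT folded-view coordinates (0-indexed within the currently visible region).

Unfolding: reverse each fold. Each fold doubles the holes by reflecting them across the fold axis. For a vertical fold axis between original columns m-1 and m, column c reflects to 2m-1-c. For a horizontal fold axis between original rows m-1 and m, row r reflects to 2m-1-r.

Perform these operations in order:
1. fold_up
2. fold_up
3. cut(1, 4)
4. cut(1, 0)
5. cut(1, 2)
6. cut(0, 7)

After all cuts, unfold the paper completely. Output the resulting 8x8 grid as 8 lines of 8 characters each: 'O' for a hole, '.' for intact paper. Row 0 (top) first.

Op 1 fold_up: fold axis h@4; visible region now rows[0,4) x cols[0,8) = 4x8
Op 2 fold_up: fold axis h@2; visible region now rows[0,2) x cols[0,8) = 2x8
Op 3 cut(1, 4): punch at orig (1,4); cuts so far [(1, 4)]; region rows[0,2) x cols[0,8) = 2x8
Op 4 cut(1, 0): punch at orig (1,0); cuts so far [(1, 0), (1, 4)]; region rows[0,2) x cols[0,8) = 2x8
Op 5 cut(1, 2): punch at orig (1,2); cuts so far [(1, 0), (1, 2), (1, 4)]; region rows[0,2) x cols[0,8) = 2x8
Op 6 cut(0, 7): punch at orig (0,7); cuts so far [(0, 7), (1, 0), (1, 2), (1, 4)]; region rows[0,2) x cols[0,8) = 2x8
Unfold 1 (reflect across h@2): 8 holes -> [(0, 7), (1, 0), (1, 2), (1, 4), (2, 0), (2, 2), (2, 4), (3, 7)]
Unfold 2 (reflect across h@4): 16 holes -> [(0, 7), (1, 0), (1, 2), (1, 4), (2, 0), (2, 2), (2, 4), (3, 7), (4, 7), (5, 0), (5, 2), (5, 4), (6, 0), (6, 2), (6, 4), (7, 7)]

Answer: .......O
O.O.O...
O.O.O...
.......O
.......O
O.O.O...
O.O.O...
.......O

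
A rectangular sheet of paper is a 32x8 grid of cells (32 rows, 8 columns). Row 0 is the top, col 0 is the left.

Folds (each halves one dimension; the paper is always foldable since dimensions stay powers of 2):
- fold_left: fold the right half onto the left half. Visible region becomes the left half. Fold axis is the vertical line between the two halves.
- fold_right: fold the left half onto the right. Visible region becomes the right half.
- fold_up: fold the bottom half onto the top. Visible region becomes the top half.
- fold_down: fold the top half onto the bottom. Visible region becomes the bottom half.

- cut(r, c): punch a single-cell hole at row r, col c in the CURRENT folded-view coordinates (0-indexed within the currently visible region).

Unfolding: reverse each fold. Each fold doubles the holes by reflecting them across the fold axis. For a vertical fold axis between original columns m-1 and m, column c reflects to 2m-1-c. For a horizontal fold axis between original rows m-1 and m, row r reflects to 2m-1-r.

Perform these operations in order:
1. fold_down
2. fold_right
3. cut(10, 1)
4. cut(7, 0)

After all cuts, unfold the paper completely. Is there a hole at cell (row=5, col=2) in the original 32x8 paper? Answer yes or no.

Op 1 fold_down: fold axis h@16; visible region now rows[16,32) x cols[0,8) = 16x8
Op 2 fold_right: fold axis v@4; visible region now rows[16,32) x cols[4,8) = 16x4
Op 3 cut(10, 1): punch at orig (26,5); cuts so far [(26, 5)]; region rows[16,32) x cols[4,8) = 16x4
Op 4 cut(7, 0): punch at orig (23,4); cuts so far [(23, 4), (26, 5)]; region rows[16,32) x cols[4,8) = 16x4
Unfold 1 (reflect across v@4): 4 holes -> [(23, 3), (23, 4), (26, 2), (26, 5)]
Unfold 2 (reflect across h@16): 8 holes -> [(5, 2), (5, 5), (8, 3), (8, 4), (23, 3), (23, 4), (26, 2), (26, 5)]
Holes: [(5, 2), (5, 5), (8, 3), (8, 4), (23, 3), (23, 4), (26, 2), (26, 5)]

Answer: yes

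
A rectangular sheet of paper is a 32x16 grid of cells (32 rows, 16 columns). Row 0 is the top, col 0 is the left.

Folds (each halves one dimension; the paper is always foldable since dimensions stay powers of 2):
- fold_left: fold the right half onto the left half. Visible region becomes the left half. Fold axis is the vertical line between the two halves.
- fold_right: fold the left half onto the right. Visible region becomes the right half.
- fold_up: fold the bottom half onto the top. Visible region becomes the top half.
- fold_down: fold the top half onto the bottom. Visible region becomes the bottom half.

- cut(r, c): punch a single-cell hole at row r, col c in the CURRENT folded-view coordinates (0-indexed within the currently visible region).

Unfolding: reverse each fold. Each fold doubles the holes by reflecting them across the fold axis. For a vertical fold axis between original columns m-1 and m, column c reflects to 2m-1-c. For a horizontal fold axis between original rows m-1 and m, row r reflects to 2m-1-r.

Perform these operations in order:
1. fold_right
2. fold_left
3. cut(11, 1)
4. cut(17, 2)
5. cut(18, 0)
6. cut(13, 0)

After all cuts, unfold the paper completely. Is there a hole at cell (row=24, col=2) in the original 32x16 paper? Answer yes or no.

Op 1 fold_right: fold axis v@8; visible region now rows[0,32) x cols[8,16) = 32x8
Op 2 fold_left: fold axis v@12; visible region now rows[0,32) x cols[8,12) = 32x4
Op 3 cut(11, 1): punch at orig (11,9); cuts so far [(11, 9)]; region rows[0,32) x cols[8,12) = 32x4
Op 4 cut(17, 2): punch at orig (17,10); cuts so far [(11, 9), (17, 10)]; region rows[0,32) x cols[8,12) = 32x4
Op 5 cut(18, 0): punch at orig (18,8); cuts so far [(11, 9), (17, 10), (18, 8)]; region rows[0,32) x cols[8,12) = 32x4
Op 6 cut(13, 0): punch at orig (13,8); cuts so far [(11, 9), (13, 8), (17, 10), (18, 8)]; region rows[0,32) x cols[8,12) = 32x4
Unfold 1 (reflect across v@12): 8 holes -> [(11, 9), (11, 14), (13, 8), (13, 15), (17, 10), (17, 13), (18, 8), (18, 15)]
Unfold 2 (reflect across v@8): 16 holes -> [(11, 1), (11, 6), (11, 9), (11, 14), (13, 0), (13, 7), (13, 8), (13, 15), (17, 2), (17, 5), (17, 10), (17, 13), (18, 0), (18, 7), (18, 8), (18, 15)]
Holes: [(11, 1), (11, 6), (11, 9), (11, 14), (13, 0), (13, 7), (13, 8), (13, 15), (17, 2), (17, 5), (17, 10), (17, 13), (18, 0), (18, 7), (18, 8), (18, 15)]

Answer: no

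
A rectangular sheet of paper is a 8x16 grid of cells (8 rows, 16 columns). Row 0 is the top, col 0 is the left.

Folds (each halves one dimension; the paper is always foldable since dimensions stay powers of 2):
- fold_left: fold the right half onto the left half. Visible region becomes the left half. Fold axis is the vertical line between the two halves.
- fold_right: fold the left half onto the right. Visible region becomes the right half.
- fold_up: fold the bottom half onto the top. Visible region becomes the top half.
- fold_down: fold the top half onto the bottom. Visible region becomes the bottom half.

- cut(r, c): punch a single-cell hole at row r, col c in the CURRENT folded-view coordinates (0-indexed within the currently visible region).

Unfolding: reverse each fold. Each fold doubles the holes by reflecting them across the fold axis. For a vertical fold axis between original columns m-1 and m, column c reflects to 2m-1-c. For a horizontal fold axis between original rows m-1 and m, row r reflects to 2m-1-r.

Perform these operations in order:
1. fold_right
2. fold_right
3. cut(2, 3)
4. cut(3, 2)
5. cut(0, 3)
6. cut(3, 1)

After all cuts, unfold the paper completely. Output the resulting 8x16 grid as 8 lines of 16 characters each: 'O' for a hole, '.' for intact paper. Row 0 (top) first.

Answer: O......OO......O
................
O......OO......O
.OO..OO..OO..OO.
................
................
................
................

Derivation:
Op 1 fold_right: fold axis v@8; visible region now rows[0,8) x cols[8,16) = 8x8
Op 2 fold_right: fold axis v@12; visible region now rows[0,8) x cols[12,16) = 8x4
Op 3 cut(2, 3): punch at orig (2,15); cuts so far [(2, 15)]; region rows[0,8) x cols[12,16) = 8x4
Op 4 cut(3, 2): punch at orig (3,14); cuts so far [(2, 15), (3, 14)]; region rows[0,8) x cols[12,16) = 8x4
Op 5 cut(0, 3): punch at orig (0,15); cuts so far [(0, 15), (2, 15), (3, 14)]; region rows[0,8) x cols[12,16) = 8x4
Op 6 cut(3, 1): punch at orig (3,13); cuts so far [(0, 15), (2, 15), (3, 13), (3, 14)]; region rows[0,8) x cols[12,16) = 8x4
Unfold 1 (reflect across v@12): 8 holes -> [(0, 8), (0, 15), (2, 8), (2, 15), (3, 9), (3, 10), (3, 13), (3, 14)]
Unfold 2 (reflect across v@8): 16 holes -> [(0, 0), (0, 7), (0, 8), (0, 15), (2, 0), (2, 7), (2, 8), (2, 15), (3, 1), (3, 2), (3, 5), (3, 6), (3, 9), (3, 10), (3, 13), (3, 14)]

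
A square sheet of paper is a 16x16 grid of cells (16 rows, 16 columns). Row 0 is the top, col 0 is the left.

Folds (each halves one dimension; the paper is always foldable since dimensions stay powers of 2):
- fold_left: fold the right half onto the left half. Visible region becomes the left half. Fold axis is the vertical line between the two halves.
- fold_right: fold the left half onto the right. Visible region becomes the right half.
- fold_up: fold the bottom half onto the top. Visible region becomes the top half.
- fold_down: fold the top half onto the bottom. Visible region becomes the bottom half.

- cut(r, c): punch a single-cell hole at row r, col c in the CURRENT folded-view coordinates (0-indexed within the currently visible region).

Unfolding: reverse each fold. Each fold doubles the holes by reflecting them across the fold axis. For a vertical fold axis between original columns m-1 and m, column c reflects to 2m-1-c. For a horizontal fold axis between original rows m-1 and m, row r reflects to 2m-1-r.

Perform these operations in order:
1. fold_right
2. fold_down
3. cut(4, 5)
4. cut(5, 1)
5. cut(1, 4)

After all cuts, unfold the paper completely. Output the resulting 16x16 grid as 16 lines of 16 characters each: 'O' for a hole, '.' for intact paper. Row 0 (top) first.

Answer: ................
................
......O..O......
..O..........O..
................
................
...O........O...
................
................
...O........O...
................
................
..O..........O..
......O..O......
................
................

Derivation:
Op 1 fold_right: fold axis v@8; visible region now rows[0,16) x cols[8,16) = 16x8
Op 2 fold_down: fold axis h@8; visible region now rows[8,16) x cols[8,16) = 8x8
Op 3 cut(4, 5): punch at orig (12,13); cuts so far [(12, 13)]; region rows[8,16) x cols[8,16) = 8x8
Op 4 cut(5, 1): punch at orig (13,9); cuts so far [(12, 13), (13, 9)]; region rows[8,16) x cols[8,16) = 8x8
Op 5 cut(1, 4): punch at orig (9,12); cuts so far [(9, 12), (12, 13), (13, 9)]; region rows[8,16) x cols[8,16) = 8x8
Unfold 1 (reflect across h@8): 6 holes -> [(2, 9), (3, 13), (6, 12), (9, 12), (12, 13), (13, 9)]
Unfold 2 (reflect across v@8): 12 holes -> [(2, 6), (2, 9), (3, 2), (3, 13), (6, 3), (6, 12), (9, 3), (9, 12), (12, 2), (12, 13), (13, 6), (13, 9)]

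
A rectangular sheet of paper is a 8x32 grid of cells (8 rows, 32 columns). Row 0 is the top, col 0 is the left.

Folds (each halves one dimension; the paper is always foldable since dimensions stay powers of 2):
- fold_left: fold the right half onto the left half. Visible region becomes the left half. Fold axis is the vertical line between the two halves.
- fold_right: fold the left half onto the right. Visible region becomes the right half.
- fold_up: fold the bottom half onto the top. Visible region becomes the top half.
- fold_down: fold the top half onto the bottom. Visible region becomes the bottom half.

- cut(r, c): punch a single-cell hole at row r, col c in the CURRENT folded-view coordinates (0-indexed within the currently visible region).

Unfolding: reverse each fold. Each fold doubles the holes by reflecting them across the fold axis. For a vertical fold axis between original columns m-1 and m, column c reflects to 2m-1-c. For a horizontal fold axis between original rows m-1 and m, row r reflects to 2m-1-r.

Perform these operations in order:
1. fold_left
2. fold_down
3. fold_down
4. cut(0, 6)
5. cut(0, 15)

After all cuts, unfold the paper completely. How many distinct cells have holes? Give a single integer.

Answer: 16

Derivation:
Op 1 fold_left: fold axis v@16; visible region now rows[0,8) x cols[0,16) = 8x16
Op 2 fold_down: fold axis h@4; visible region now rows[4,8) x cols[0,16) = 4x16
Op 3 fold_down: fold axis h@6; visible region now rows[6,8) x cols[0,16) = 2x16
Op 4 cut(0, 6): punch at orig (6,6); cuts so far [(6, 6)]; region rows[6,8) x cols[0,16) = 2x16
Op 5 cut(0, 15): punch at orig (6,15); cuts so far [(6, 6), (6, 15)]; region rows[6,8) x cols[0,16) = 2x16
Unfold 1 (reflect across h@6): 4 holes -> [(5, 6), (5, 15), (6, 6), (6, 15)]
Unfold 2 (reflect across h@4): 8 holes -> [(1, 6), (1, 15), (2, 6), (2, 15), (5, 6), (5, 15), (6, 6), (6, 15)]
Unfold 3 (reflect across v@16): 16 holes -> [(1, 6), (1, 15), (1, 16), (1, 25), (2, 6), (2, 15), (2, 16), (2, 25), (5, 6), (5, 15), (5, 16), (5, 25), (6, 6), (6, 15), (6, 16), (6, 25)]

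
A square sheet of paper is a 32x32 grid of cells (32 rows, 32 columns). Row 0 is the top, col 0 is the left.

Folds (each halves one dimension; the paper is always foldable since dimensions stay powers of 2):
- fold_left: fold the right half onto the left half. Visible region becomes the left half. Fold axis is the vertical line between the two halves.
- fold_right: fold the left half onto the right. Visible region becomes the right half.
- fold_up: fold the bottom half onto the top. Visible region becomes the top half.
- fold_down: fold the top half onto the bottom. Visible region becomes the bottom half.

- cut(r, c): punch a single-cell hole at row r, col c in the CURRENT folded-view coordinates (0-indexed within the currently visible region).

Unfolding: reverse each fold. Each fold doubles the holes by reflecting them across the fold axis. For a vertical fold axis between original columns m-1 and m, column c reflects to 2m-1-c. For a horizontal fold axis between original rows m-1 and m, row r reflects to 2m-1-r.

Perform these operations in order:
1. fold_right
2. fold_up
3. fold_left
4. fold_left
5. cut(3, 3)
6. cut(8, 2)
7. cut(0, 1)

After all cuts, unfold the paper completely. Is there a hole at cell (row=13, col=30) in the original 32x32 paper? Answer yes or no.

Answer: no

Derivation:
Op 1 fold_right: fold axis v@16; visible region now rows[0,32) x cols[16,32) = 32x16
Op 2 fold_up: fold axis h@16; visible region now rows[0,16) x cols[16,32) = 16x16
Op 3 fold_left: fold axis v@24; visible region now rows[0,16) x cols[16,24) = 16x8
Op 4 fold_left: fold axis v@20; visible region now rows[0,16) x cols[16,20) = 16x4
Op 5 cut(3, 3): punch at orig (3,19); cuts so far [(3, 19)]; region rows[0,16) x cols[16,20) = 16x4
Op 6 cut(8, 2): punch at orig (8,18); cuts so far [(3, 19), (8, 18)]; region rows[0,16) x cols[16,20) = 16x4
Op 7 cut(0, 1): punch at orig (0,17); cuts so far [(0, 17), (3, 19), (8, 18)]; region rows[0,16) x cols[16,20) = 16x4
Unfold 1 (reflect across v@20): 6 holes -> [(0, 17), (0, 22), (3, 19), (3, 20), (8, 18), (8, 21)]
Unfold 2 (reflect across v@24): 12 holes -> [(0, 17), (0, 22), (0, 25), (0, 30), (3, 19), (3, 20), (3, 27), (3, 28), (8, 18), (8, 21), (8, 26), (8, 29)]
Unfold 3 (reflect across h@16): 24 holes -> [(0, 17), (0, 22), (0, 25), (0, 30), (3, 19), (3, 20), (3, 27), (3, 28), (8, 18), (8, 21), (8, 26), (8, 29), (23, 18), (23, 21), (23, 26), (23, 29), (28, 19), (28, 20), (28, 27), (28, 28), (31, 17), (31, 22), (31, 25), (31, 30)]
Unfold 4 (reflect across v@16): 48 holes -> [(0, 1), (0, 6), (0, 9), (0, 14), (0, 17), (0, 22), (0, 25), (0, 30), (3, 3), (3, 4), (3, 11), (3, 12), (3, 19), (3, 20), (3, 27), (3, 28), (8, 2), (8, 5), (8, 10), (8, 13), (8, 18), (8, 21), (8, 26), (8, 29), (23, 2), (23, 5), (23, 10), (23, 13), (23, 18), (23, 21), (23, 26), (23, 29), (28, 3), (28, 4), (28, 11), (28, 12), (28, 19), (28, 20), (28, 27), (28, 28), (31, 1), (31, 6), (31, 9), (31, 14), (31, 17), (31, 22), (31, 25), (31, 30)]
Holes: [(0, 1), (0, 6), (0, 9), (0, 14), (0, 17), (0, 22), (0, 25), (0, 30), (3, 3), (3, 4), (3, 11), (3, 12), (3, 19), (3, 20), (3, 27), (3, 28), (8, 2), (8, 5), (8, 10), (8, 13), (8, 18), (8, 21), (8, 26), (8, 29), (23, 2), (23, 5), (23, 10), (23, 13), (23, 18), (23, 21), (23, 26), (23, 29), (28, 3), (28, 4), (28, 11), (28, 12), (28, 19), (28, 20), (28, 27), (28, 28), (31, 1), (31, 6), (31, 9), (31, 14), (31, 17), (31, 22), (31, 25), (31, 30)]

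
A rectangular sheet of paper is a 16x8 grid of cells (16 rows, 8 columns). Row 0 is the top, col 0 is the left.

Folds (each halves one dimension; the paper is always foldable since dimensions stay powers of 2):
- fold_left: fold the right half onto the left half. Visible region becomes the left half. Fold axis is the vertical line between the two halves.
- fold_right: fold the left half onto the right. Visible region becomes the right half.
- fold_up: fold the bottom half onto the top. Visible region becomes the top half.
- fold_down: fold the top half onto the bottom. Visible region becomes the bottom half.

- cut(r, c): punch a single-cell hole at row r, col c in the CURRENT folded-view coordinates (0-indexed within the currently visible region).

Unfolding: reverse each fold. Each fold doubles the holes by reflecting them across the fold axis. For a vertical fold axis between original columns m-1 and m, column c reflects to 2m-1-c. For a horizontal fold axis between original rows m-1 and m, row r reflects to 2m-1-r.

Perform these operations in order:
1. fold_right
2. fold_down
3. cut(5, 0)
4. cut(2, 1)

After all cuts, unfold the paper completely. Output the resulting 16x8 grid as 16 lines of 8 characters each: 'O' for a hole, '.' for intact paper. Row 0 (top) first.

Op 1 fold_right: fold axis v@4; visible region now rows[0,16) x cols[4,8) = 16x4
Op 2 fold_down: fold axis h@8; visible region now rows[8,16) x cols[4,8) = 8x4
Op 3 cut(5, 0): punch at orig (13,4); cuts so far [(13, 4)]; region rows[8,16) x cols[4,8) = 8x4
Op 4 cut(2, 1): punch at orig (10,5); cuts so far [(10, 5), (13, 4)]; region rows[8,16) x cols[4,8) = 8x4
Unfold 1 (reflect across h@8): 4 holes -> [(2, 4), (5, 5), (10, 5), (13, 4)]
Unfold 2 (reflect across v@4): 8 holes -> [(2, 3), (2, 4), (5, 2), (5, 5), (10, 2), (10, 5), (13, 3), (13, 4)]

Answer: ........
........
...OO...
........
........
..O..O..
........
........
........
........
..O..O..
........
........
...OO...
........
........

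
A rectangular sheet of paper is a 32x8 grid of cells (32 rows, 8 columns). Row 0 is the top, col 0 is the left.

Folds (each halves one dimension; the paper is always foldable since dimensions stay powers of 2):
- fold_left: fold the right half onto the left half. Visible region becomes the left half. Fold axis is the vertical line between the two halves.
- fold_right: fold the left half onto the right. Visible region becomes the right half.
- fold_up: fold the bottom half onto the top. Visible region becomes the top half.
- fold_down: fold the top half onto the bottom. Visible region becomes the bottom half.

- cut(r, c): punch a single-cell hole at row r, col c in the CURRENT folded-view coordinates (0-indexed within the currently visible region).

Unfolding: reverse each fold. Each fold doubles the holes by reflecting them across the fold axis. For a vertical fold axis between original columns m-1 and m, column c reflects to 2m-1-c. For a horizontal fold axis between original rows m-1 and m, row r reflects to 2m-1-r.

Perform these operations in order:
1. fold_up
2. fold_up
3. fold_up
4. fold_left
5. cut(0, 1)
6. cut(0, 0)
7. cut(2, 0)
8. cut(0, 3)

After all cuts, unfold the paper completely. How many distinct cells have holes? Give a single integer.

Answer: 64

Derivation:
Op 1 fold_up: fold axis h@16; visible region now rows[0,16) x cols[0,8) = 16x8
Op 2 fold_up: fold axis h@8; visible region now rows[0,8) x cols[0,8) = 8x8
Op 3 fold_up: fold axis h@4; visible region now rows[0,4) x cols[0,8) = 4x8
Op 4 fold_left: fold axis v@4; visible region now rows[0,4) x cols[0,4) = 4x4
Op 5 cut(0, 1): punch at orig (0,1); cuts so far [(0, 1)]; region rows[0,4) x cols[0,4) = 4x4
Op 6 cut(0, 0): punch at orig (0,0); cuts so far [(0, 0), (0, 1)]; region rows[0,4) x cols[0,4) = 4x4
Op 7 cut(2, 0): punch at orig (2,0); cuts so far [(0, 0), (0, 1), (2, 0)]; region rows[0,4) x cols[0,4) = 4x4
Op 8 cut(0, 3): punch at orig (0,3); cuts so far [(0, 0), (0, 1), (0, 3), (2, 0)]; region rows[0,4) x cols[0,4) = 4x4
Unfold 1 (reflect across v@4): 8 holes -> [(0, 0), (0, 1), (0, 3), (0, 4), (0, 6), (0, 7), (2, 0), (2, 7)]
Unfold 2 (reflect across h@4): 16 holes -> [(0, 0), (0, 1), (0, 3), (0, 4), (0, 6), (0, 7), (2, 0), (2, 7), (5, 0), (5, 7), (7, 0), (7, 1), (7, 3), (7, 4), (7, 6), (7, 7)]
Unfold 3 (reflect across h@8): 32 holes -> [(0, 0), (0, 1), (0, 3), (0, 4), (0, 6), (0, 7), (2, 0), (2, 7), (5, 0), (5, 7), (7, 0), (7, 1), (7, 3), (7, 4), (7, 6), (7, 7), (8, 0), (8, 1), (8, 3), (8, 4), (8, 6), (8, 7), (10, 0), (10, 7), (13, 0), (13, 7), (15, 0), (15, 1), (15, 3), (15, 4), (15, 6), (15, 7)]
Unfold 4 (reflect across h@16): 64 holes -> [(0, 0), (0, 1), (0, 3), (0, 4), (0, 6), (0, 7), (2, 0), (2, 7), (5, 0), (5, 7), (7, 0), (7, 1), (7, 3), (7, 4), (7, 6), (7, 7), (8, 0), (8, 1), (8, 3), (8, 4), (8, 6), (8, 7), (10, 0), (10, 7), (13, 0), (13, 7), (15, 0), (15, 1), (15, 3), (15, 4), (15, 6), (15, 7), (16, 0), (16, 1), (16, 3), (16, 4), (16, 6), (16, 7), (18, 0), (18, 7), (21, 0), (21, 7), (23, 0), (23, 1), (23, 3), (23, 4), (23, 6), (23, 7), (24, 0), (24, 1), (24, 3), (24, 4), (24, 6), (24, 7), (26, 0), (26, 7), (29, 0), (29, 7), (31, 0), (31, 1), (31, 3), (31, 4), (31, 6), (31, 7)]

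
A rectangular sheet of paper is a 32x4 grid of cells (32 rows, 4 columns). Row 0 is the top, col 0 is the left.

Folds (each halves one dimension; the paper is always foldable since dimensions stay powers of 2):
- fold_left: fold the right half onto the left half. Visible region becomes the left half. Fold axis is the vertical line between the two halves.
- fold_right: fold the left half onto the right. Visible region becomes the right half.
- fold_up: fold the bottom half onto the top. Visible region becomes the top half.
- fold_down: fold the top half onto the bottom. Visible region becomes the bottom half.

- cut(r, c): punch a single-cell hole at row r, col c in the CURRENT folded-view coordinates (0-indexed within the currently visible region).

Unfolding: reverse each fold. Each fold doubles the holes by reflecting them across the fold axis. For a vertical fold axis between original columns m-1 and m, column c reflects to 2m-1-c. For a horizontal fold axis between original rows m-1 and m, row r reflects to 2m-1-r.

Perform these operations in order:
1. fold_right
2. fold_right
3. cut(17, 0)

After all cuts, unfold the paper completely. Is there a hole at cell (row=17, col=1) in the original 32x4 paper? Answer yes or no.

Op 1 fold_right: fold axis v@2; visible region now rows[0,32) x cols[2,4) = 32x2
Op 2 fold_right: fold axis v@3; visible region now rows[0,32) x cols[3,4) = 32x1
Op 3 cut(17, 0): punch at orig (17,3); cuts so far [(17, 3)]; region rows[0,32) x cols[3,4) = 32x1
Unfold 1 (reflect across v@3): 2 holes -> [(17, 2), (17, 3)]
Unfold 2 (reflect across v@2): 4 holes -> [(17, 0), (17, 1), (17, 2), (17, 3)]
Holes: [(17, 0), (17, 1), (17, 2), (17, 3)]

Answer: yes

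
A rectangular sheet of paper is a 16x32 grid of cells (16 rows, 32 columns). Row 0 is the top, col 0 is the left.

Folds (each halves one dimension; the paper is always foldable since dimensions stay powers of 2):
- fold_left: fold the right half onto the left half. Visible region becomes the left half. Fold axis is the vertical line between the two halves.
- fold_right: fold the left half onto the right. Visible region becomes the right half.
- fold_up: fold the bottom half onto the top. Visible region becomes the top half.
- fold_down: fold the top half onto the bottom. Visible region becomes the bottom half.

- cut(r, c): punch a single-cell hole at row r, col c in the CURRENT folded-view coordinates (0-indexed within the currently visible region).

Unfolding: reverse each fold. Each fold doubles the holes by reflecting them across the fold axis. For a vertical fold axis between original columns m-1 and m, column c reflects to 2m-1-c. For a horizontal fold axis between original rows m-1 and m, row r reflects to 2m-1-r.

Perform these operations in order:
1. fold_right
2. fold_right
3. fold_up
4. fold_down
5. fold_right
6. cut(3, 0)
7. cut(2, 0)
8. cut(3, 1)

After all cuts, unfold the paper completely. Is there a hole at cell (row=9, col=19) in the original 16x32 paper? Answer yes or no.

Op 1 fold_right: fold axis v@16; visible region now rows[0,16) x cols[16,32) = 16x16
Op 2 fold_right: fold axis v@24; visible region now rows[0,16) x cols[24,32) = 16x8
Op 3 fold_up: fold axis h@8; visible region now rows[0,8) x cols[24,32) = 8x8
Op 4 fold_down: fold axis h@4; visible region now rows[4,8) x cols[24,32) = 4x8
Op 5 fold_right: fold axis v@28; visible region now rows[4,8) x cols[28,32) = 4x4
Op 6 cut(3, 0): punch at orig (7,28); cuts so far [(7, 28)]; region rows[4,8) x cols[28,32) = 4x4
Op 7 cut(2, 0): punch at orig (6,28); cuts so far [(6, 28), (7, 28)]; region rows[4,8) x cols[28,32) = 4x4
Op 8 cut(3, 1): punch at orig (7,29); cuts so far [(6, 28), (7, 28), (7, 29)]; region rows[4,8) x cols[28,32) = 4x4
Unfold 1 (reflect across v@28): 6 holes -> [(6, 27), (6, 28), (7, 26), (7, 27), (7, 28), (7, 29)]
Unfold 2 (reflect across h@4): 12 holes -> [(0, 26), (0, 27), (0, 28), (0, 29), (1, 27), (1, 28), (6, 27), (6, 28), (7, 26), (7, 27), (7, 28), (7, 29)]
Unfold 3 (reflect across h@8): 24 holes -> [(0, 26), (0, 27), (0, 28), (0, 29), (1, 27), (1, 28), (6, 27), (6, 28), (7, 26), (7, 27), (7, 28), (7, 29), (8, 26), (8, 27), (8, 28), (8, 29), (9, 27), (9, 28), (14, 27), (14, 28), (15, 26), (15, 27), (15, 28), (15, 29)]
Unfold 4 (reflect across v@24): 48 holes -> [(0, 18), (0, 19), (0, 20), (0, 21), (0, 26), (0, 27), (0, 28), (0, 29), (1, 19), (1, 20), (1, 27), (1, 28), (6, 19), (6, 20), (6, 27), (6, 28), (7, 18), (7, 19), (7, 20), (7, 21), (7, 26), (7, 27), (7, 28), (7, 29), (8, 18), (8, 19), (8, 20), (8, 21), (8, 26), (8, 27), (8, 28), (8, 29), (9, 19), (9, 20), (9, 27), (9, 28), (14, 19), (14, 20), (14, 27), (14, 28), (15, 18), (15, 19), (15, 20), (15, 21), (15, 26), (15, 27), (15, 28), (15, 29)]
Unfold 5 (reflect across v@16): 96 holes -> [(0, 2), (0, 3), (0, 4), (0, 5), (0, 10), (0, 11), (0, 12), (0, 13), (0, 18), (0, 19), (0, 20), (0, 21), (0, 26), (0, 27), (0, 28), (0, 29), (1, 3), (1, 4), (1, 11), (1, 12), (1, 19), (1, 20), (1, 27), (1, 28), (6, 3), (6, 4), (6, 11), (6, 12), (6, 19), (6, 20), (6, 27), (6, 28), (7, 2), (7, 3), (7, 4), (7, 5), (7, 10), (7, 11), (7, 12), (7, 13), (7, 18), (7, 19), (7, 20), (7, 21), (7, 26), (7, 27), (7, 28), (7, 29), (8, 2), (8, 3), (8, 4), (8, 5), (8, 10), (8, 11), (8, 12), (8, 13), (8, 18), (8, 19), (8, 20), (8, 21), (8, 26), (8, 27), (8, 28), (8, 29), (9, 3), (9, 4), (9, 11), (9, 12), (9, 19), (9, 20), (9, 27), (9, 28), (14, 3), (14, 4), (14, 11), (14, 12), (14, 19), (14, 20), (14, 27), (14, 28), (15, 2), (15, 3), (15, 4), (15, 5), (15, 10), (15, 11), (15, 12), (15, 13), (15, 18), (15, 19), (15, 20), (15, 21), (15, 26), (15, 27), (15, 28), (15, 29)]
Holes: [(0, 2), (0, 3), (0, 4), (0, 5), (0, 10), (0, 11), (0, 12), (0, 13), (0, 18), (0, 19), (0, 20), (0, 21), (0, 26), (0, 27), (0, 28), (0, 29), (1, 3), (1, 4), (1, 11), (1, 12), (1, 19), (1, 20), (1, 27), (1, 28), (6, 3), (6, 4), (6, 11), (6, 12), (6, 19), (6, 20), (6, 27), (6, 28), (7, 2), (7, 3), (7, 4), (7, 5), (7, 10), (7, 11), (7, 12), (7, 13), (7, 18), (7, 19), (7, 20), (7, 21), (7, 26), (7, 27), (7, 28), (7, 29), (8, 2), (8, 3), (8, 4), (8, 5), (8, 10), (8, 11), (8, 12), (8, 13), (8, 18), (8, 19), (8, 20), (8, 21), (8, 26), (8, 27), (8, 28), (8, 29), (9, 3), (9, 4), (9, 11), (9, 12), (9, 19), (9, 20), (9, 27), (9, 28), (14, 3), (14, 4), (14, 11), (14, 12), (14, 19), (14, 20), (14, 27), (14, 28), (15, 2), (15, 3), (15, 4), (15, 5), (15, 10), (15, 11), (15, 12), (15, 13), (15, 18), (15, 19), (15, 20), (15, 21), (15, 26), (15, 27), (15, 28), (15, 29)]

Answer: yes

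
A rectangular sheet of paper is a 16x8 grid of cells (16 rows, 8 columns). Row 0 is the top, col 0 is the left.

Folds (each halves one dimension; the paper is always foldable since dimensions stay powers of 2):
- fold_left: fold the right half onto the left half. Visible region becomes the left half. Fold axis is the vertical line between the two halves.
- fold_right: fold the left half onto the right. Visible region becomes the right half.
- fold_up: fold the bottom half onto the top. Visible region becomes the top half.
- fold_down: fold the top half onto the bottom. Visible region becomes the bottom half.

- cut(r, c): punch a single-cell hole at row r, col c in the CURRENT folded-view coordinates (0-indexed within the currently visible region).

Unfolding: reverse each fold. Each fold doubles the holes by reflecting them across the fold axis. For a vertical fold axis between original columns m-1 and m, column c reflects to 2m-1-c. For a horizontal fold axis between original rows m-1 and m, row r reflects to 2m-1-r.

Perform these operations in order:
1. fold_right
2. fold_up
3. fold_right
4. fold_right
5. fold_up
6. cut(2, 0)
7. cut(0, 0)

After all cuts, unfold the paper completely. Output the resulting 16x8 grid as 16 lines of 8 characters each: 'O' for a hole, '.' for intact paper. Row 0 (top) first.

Op 1 fold_right: fold axis v@4; visible region now rows[0,16) x cols[4,8) = 16x4
Op 2 fold_up: fold axis h@8; visible region now rows[0,8) x cols[4,8) = 8x4
Op 3 fold_right: fold axis v@6; visible region now rows[0,8) x cols[6,8) = 8x2
Op 4 fold_right: fold axis v@7; visible region now rows[0,8) x cols[7,8) = 8x1
Op 5 fold_up: fold axis h@4; visible region now rows[0,4) x cols[7,8) = 4x1
Op 6 cut(2, 0): punch at orig (2,7); cuts so far [(2, 7)]; region rows[0,4) x cols[7,8) = 4x1
Op 7 cut(0, 0): punch at orig (0,7); cuts so far [(0, 7), (2, 7)]; region rows[0,4) x cols[7,8) = 4x1
Unfold 1 (reflect across h@4): 4 holes -> [(0, 7), (2, 7), (5, 7), (7, 7)]
Unfold 2 (reflect across v@7): 8 holes -> [(0, 6), (0, 7), (2, 6), (2, 7), (5, 6), (5, 7), (7, 6), (7, 7)]
Unfold 3 (reflect across v@6): 16 holes -> [(0, 4), (0, 5), (0, 6), (0, 7), (2, 4), (2, 5), (2, 6), (2, 7), (5, 4), (5, 5), (5, 6), (5, 7), (7, 4), (7, 5), (7, 6), (7, 7)]
Unfold 4 (reflect across h@8): 32 holes -> [(0, 4), (0, 5), (0, 6), (0, 7), (2, 4), (2, 5), (2, 6), (2, 7), (5, 4), (5, 5), (5, 6), (5, 7), (7, 4), (7, 5), (7, 6), (7, 7), (8, 4), (8, 5), (8, 6), (8, 7), (10, 4), (10, 5), (10, 6), (10, 7), (13, 4), (13, 5), (13, 6), (13, 7), (15, 4), (15, 5), (15, 6), (15, 7)]
Unfold 5 (reflect across v@4): 64 holes -> [(0, 0), (0, 1), (0, 2), (0, 3), (0, 4), (0, 5), (0, 6), (0, 7), (2, 0), (2, 1), (2, 2), (2, 3), (2, 4), (2, 5), (2, 6), (2, 7), (5, 0), (5, 1), (5, 2), (5, 3), (5, 4), (5, 5), (5, 6), (5, 7), (7, 0), (7, 1), (7, 2), (7, 3), (7, 4), (7, 5), (7, 6), (7, 7), (8, 0), (8, 1), (8, 2), (8, 3), (8, 4), (8, 5), (8, 6), (8, 7), (10, 0), (10, 1), (10, 2), (10, 3), (10, 4), (10, 5), (10, 6), (10, 7), (13, 0), (13, 1), (13, 2), (13, 3), (13, 4), (13, 5), (13, 6), (13, 7), (15, 0), (15, 1), (15, 2), (15, 3), (15, 4), (15, 5), (15, 6), (15, 7)]

Answer: OOOOOOOO
........
OOOOOOOO
........
........
OOOOOOOO
........
OOOOOOOO
OOOOOOOO
........
OOOOOOOO
........
........
OOOOOOOO
........
OOOOOOOO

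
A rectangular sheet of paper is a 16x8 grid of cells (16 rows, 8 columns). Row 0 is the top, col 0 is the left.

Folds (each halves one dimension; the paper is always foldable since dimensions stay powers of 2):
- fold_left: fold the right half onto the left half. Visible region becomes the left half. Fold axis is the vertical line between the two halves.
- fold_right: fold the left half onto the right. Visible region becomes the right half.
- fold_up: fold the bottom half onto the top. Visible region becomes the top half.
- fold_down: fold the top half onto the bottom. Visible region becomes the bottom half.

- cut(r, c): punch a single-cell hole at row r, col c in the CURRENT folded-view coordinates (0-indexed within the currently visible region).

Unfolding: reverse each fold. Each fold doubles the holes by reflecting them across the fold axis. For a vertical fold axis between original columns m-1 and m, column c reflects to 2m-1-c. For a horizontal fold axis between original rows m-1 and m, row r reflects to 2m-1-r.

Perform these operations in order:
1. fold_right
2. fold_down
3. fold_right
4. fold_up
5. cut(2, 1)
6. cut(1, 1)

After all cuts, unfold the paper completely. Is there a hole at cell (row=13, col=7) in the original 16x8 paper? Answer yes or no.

Answer: yes

Derivation:
Op 1 fold_right: fold axis v@4; visible region now rows[0,16) x cols[4,8) = 16x4
Op 2 fold_down: fold axis h@8; visible region now rows[8,16) x cols[4,8) = 8x4
Op 3 fold_right: fold axis v@6; visible region now rows[8,16) x cols[6,8) = 8x2
Op 4 fold_up: fold axis h@12; visible region now rows[8,12) x cols[6,8) = 4x2
Op 5 cut(2, 1): punch at orig (10,7); cuts so far [(10, 7)]; region rows[8,12) x cols[6,8) = 4x2
Op 6 cut(1, 1): punch at orig (9,7); cuts so far [(9, 7), (10, 7)]; region rows[8,12) x cols[6,8) = 4x2
Unfold 1 (reflect across h@12): 4 holes -> [(9, 7), (10, 7), (13, 7), (14, 7)]
Unfold 2 (reflect across v@6): 8 holes -> [(9, 4), (9, 7), (10, 4), (10, 7), (13, 4), (13, 7), (14, 4), (14, 7)]
Unfold 3 (reflect across h@8): 16 holes -> [(1, 4), (1, 7), (2, 4), (2, 7), (5, 4), (5, 7), (6, 4), (6, 7), (9, 4), (9, 7), (10, 4), (10, 7), (13, 4), (13, 7), (14, 4), (14, 7)]
Unfold 4 (reflect across v@4): 32 holes -> [(1, 0), (1, 3), (1, 4), (1, 7), (2, 0), (2, 3), (2, 4), (2, 7), (5, 0), (5, 3), (5, 4), (5, 7), (6, 0), (6, 3), (6, 4), (6, 7), (9, 0), (9, 3), (9, 4), (9, 7), (10, 0), (10, 3), (10, 4), (10, 7), (13, 0), (13, 3), (13, 4), (13, 7), (14, 0), (14, 3), (14, 4), (14, 7)]
Holes: [(1, 0), (1, 3), (1, 4), (1, 7), (2, 0), (2, 3), (2, 4), (2, 7), (5, 0), (5, 3), (5, 4), (5, 7), (6, 0), (6, 3), (6, 4), (6, 7), (9, 0), (9, 3), (9, 4), (9, 7), (10, 0), (10, 3), (10, 4), (10, 7), (13, 0), (13, 3), (13, 4), (13, 7), (14, 0), (14, 3), (14, 4), (14, 7)]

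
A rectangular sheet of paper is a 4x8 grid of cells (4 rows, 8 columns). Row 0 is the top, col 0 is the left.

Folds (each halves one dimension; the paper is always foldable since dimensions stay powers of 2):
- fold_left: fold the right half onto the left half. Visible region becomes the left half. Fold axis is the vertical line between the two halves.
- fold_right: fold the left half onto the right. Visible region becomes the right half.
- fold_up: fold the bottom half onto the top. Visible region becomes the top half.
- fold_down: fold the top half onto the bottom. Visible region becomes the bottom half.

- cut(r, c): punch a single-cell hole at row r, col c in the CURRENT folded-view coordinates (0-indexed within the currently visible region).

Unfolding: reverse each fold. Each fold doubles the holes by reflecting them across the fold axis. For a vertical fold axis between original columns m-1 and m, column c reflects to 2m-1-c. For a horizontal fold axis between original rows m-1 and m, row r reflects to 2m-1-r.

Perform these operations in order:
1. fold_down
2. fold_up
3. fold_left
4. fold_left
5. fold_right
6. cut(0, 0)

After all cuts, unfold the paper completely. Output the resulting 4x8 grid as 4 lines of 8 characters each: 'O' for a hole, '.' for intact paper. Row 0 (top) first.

Answer: OOOOOOOO
OOOOOOOO
OOOOOOOO
OOOOOOOO

Derivation:
Op 1 fold_down: fold axis h@2; visible region now rows[2,4) x cols[0,8) = 2x8
Op 2 fold_up: fold axis h@3; visible region now rows[2,3) x cols[0,8) = 1x8
Op 3 fold_left: fold axis v@4; visible region now rows[2,3) x cols[0,4) = 1x4
Op 4 fold_left: fold axis v@2; visible region now rows[2,3) x cols[0,2) = 1x2
Op 5 fold_right: fold axis v@1; visible region now rows[2,3) x cols[1,2) = 1x1
Op 6 cut(0, 0): punch at orig (2,1); cuts so far [(2, 1)]; region rows[2,3) x cols[1,2) = 1x1
Unfold 1 (reflect across v@1): 2 holes -> [(2, 0), (2, 1)]
Unfold 2 (reflect across v@2): 4 holes -> [(2, 0), (2, 1), (2, 2), (2, 3)]
Unfold 3 (reflect across v@4): 8 holes -> [(2, 0), (2, 1), (2, 2), (2, 3), (2, 4), (2, 5), (2, 6), (2, 7)]
Unfold 4 (reflect across h@3): 16 holes -> [(2, 0), (2, 1), (2, 2), (2, 3), (2, 4), (2, 5), (2, 6), (2, 7), (3, 0), (3, 1), (3, 2), (3, 3), (3, 4), (3, 5), (3, 6), (3, 7)]
Unfold 5 (reflect across h@2): 32 holes -> [(0, 0), (0, 1), (0, 2), (0, 3), (0, 4), (0, 5), (0, 6), (0, 7), (1, 0), (1, 1), (1, 2), (1, 3), (1, 4), (1, 5), (1, 6), (1, 7), (2, 0), (2, 1), (2, 2), (2, 3), (2, 4), (2, 5), (2, 6), (2, 7), (3, 0), (3, 1), (3, 2), (3, 3), (3, 4), (3, 5), (3, 6), (3, 7)]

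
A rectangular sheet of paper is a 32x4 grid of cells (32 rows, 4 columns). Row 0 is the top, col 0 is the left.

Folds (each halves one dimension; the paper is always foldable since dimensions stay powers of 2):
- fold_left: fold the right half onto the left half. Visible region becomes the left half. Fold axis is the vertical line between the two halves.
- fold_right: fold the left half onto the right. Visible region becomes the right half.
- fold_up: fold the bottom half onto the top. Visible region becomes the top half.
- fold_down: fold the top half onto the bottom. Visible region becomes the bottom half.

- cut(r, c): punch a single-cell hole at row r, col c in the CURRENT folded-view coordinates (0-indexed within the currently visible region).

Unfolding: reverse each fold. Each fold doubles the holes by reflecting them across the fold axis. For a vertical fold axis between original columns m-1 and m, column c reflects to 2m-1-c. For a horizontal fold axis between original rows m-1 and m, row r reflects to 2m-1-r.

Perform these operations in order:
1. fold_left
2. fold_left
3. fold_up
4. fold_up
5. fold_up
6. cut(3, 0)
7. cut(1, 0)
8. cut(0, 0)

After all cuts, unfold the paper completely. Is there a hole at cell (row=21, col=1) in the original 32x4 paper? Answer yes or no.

Op 1 fold_left: fold axis v@2; visible region now rows[0,32) x cols[0,2) = 32x2
Op 2 fold_left: fold axis v@1; visible region now rows[0,32) x cols[0,1) = 32x1
Op 3 fold_up: fold axis h@16; visible region now rows[0,16) x cols[0,1) = 16x1
Op 4 fold_up: fold axis h@8; visible region now rows[0,8) x cols[0,1) = 8x1
Op 5 fold_up: fold axis h@4; visible region now rows[0,4) x cols[0,1) = 4x1
Op 6 cut(3, 0): punch at orig (3,0); cuts so far [(3, 0)]; region rows[0,4) x cols[0,1) = 4x1
Op 7 cut(1, 0): punch at orig (1,0); cuts so far [(1, 0), (3, 0)]; region rows[0,4) x cols[0,1) = 4x1
Op 8 cut(0, 0): punch at orig (0,0); cuts so far [(0, 0), (1, 0), (3, 0)]; region rows[0,4) x cols[0,1) = 4x1
Unfold 1 (reflect across h@4): 6 holes -> [(0, 0), (1, 0), (3, 0), (4, 0), (6, 0), (7, 0)]
Unfold 2 (reflect across h@8): 12 holes -> [(0, 0), (1, 0), (3, 0), (4, 0), (6, 0), (7, 0), (8, 0), (9, 0), (11, 0), (12, 0), (14, 0), (15, 0)]
Unfold 3 (reflect across h@16): 24 holes -> [(0, 0), (1, 0), (3, 0), (4, 0), (6, 0), (7, 0), (8, 0), (9, 0), (11, 0), (12, 0), (14, 0), (15, 0), (16, 0), (17, 0), (19, 0), (20, 0), (22, 0), (23, 0), (24, 0), (25, 0), (27, 0), (28, 0), (30, 0), (31, 0)]
Unfold 4 (reflect across v@1): 48 holes -> [(0, 0), (0, 1), (1, 0), (1, 1), (3, 0), (3, 1), (4, 0), (4, 1), (6, 0), (6, 1), (7, 0), (7, 1), (8, 0), (8, 1), (9, 0), (9, 1), (11, 0), (11, 1), (12, 0), (12, 1), (14, 0), (14, 1), (15, 0), (15, 1), (16, 0), (16, 1), (17, 0), (17, 1), (19, 0), (19, 1), (20, 0), (20, 1), (22, 0), (22, 1), (23, 0), (23, 1), (24, 0), (24, 1), (25, 0), (25, 1), (27, 0), (27, 1), (28, 0), (28, 1), (30, 0), (30, 1), (31, 0), (31, 1)]
Unfold 5 (reflect across v@2): 96 holes -> [(0, 0), (0, 1), (0, 2), (0, 3), (1, 0), (1, 1), (1, 2), (1, 3), (3, 0), (3, 1), (3, 2), (3, 3), (4, 0), (4, 1), (4, 2), (4, 3), (6, 0), (6, 1), (6, 2), (6, 3), (7, 0), (7, 1), (7, 2), (7, 3), (8, 0), (8, 1), (8, 2), (8, 3), (9, 0), (9, 1), (9, 2), (9, 3), (11, 0), (11, 1), (11, 2), (11, 3), (12, 0), (12, 1), (12, 2), (12, 3), (14, 0), (14, 1), (14, 2), (14, 3), (15, 0), (15, 1), (15, 2), (15, 3), (16, 0), (16, 1), (16, 2), (16, 3), (17, 0), (17, 1), (17, 2), (17, 3), (19, 0), (19, 1), (19, 2), (19, 3), (20, 0), (20, 1), (20, 2), (20, 3), (22, 0), (22, 1), (22, 2), (22, 3), (23, 0), (23, 1), (23, 2), (23, 3), (24, 0), (24, 1), (24, 2), (24, 3), (25, 0), (25, 1), (25, 2), (25, 3), (27, 0), (27, 1), (27, 2), (27, 3), (28, 0), (28, 1), (28, 2), (28, 3), (30, 0), (30, 1), (30, 2), (30, 3), (31, 0), (31, 1), (31, 2), (31, 3)]
Holes: [(0, 0), (0, 1), (0, 2), (0, 3), (1, 0), (1, 1), (1, 2), (1, 3), (3, 0), (3, 1), (3, 2), (3, 3), (4, 0), (4, 1), (4, 2), (4, 3), (6, 0), (6, 1), (6, 2), (6, 3), (7, 0), (7, 1), (7, 2), (7, 3), (8, 0), (8, 1), (8, 2), (8, 3), (9, 0), (9, 1), (9, 2), (9, 3), (11, 0), (11, 1), (11, 2), (11, 3), (12, 0), (12, 1), (12, 2), (12, 3), (14, 0), (14, 1), (14, 2), (14, 3), (15, 0), (15, 1), (15, 2), (15, 3), (16, 0), (16, 1), (16, 2), (16, 3), (17, 0), (17, 1), (17, 2), (17, 3), (19, 0), (19, 1), (19, 2), (19, 3), (20, 0), (20, 1), (20, 2), (20, 3), (22, 0), (22, 1), (22, 2), (22, 3), (23, 0), (23, 1), (23, 2), (23, 3), (24, 0), (24, 1), (24, 2), (24, 3), (25, 0), (25, 1), (25, 2), (25, 3), (27, 0), (27, 1), (27, 2), (27, 3), (28, 0), (28, 1), (28, 2), (28, 3), (30, 0), (30, 1), (30, 2), (30, 3), (31, 0), (31, 1), (31, 2), (31, 3)]

Answer: no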